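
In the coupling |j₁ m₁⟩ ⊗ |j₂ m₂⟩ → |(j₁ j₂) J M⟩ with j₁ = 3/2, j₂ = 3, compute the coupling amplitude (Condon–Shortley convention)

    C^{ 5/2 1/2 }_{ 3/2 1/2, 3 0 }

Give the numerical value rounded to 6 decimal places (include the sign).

j₁+j₂−J=2  J+j₁−j₂=1  J−j₁+j₂=4  j₁+j₂+J+1=8
(j₁±m₁, j₂±m₂, J±M) = (2,1,3,3,3,2)
P² = 216/35
sum k=0..1:
  [0] +1/12 = 1/12
  [1] −1/4 = -1/4
S = -1/6
C² = P²·S² = 6/35 ; C = -0.414039

−√(6/35) ≈ -0.414039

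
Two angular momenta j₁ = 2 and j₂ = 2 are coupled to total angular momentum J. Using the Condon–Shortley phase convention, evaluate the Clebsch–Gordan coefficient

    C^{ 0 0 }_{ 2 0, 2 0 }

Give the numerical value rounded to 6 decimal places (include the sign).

+0.447214

triangle: 4!*0!*0!/5! = 24/120
(j±m)!: 2!*2!*2!*2!*0!*0! = 16
prefactor² = (2J+1)*Δ*N² = 16/5
  k=2: +1/(2!*2!*0!*0!*0!*0!) = 1/4
Σ = 1/4  ⇒  CG² = 16/5*1/4² = 1/5
CG = +√(1/5) = +0.447214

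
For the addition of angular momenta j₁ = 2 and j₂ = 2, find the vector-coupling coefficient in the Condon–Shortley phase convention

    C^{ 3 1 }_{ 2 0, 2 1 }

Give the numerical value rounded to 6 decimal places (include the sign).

√[7·1!3!3!/8! · 2!2!3!1!4!2!] = √(36/5)
  +(−1)^0/∏(0,1,2,3,1,0)! = 1/12  (running 1/12)
  +(−1)^1/∏(1,0,1,2,2,1)! = -1/4  (running -1/6)
⟨..|..⟩ = √(36/5)·(-1/6) = -0.447214

-0.447214  (= −√(1/5))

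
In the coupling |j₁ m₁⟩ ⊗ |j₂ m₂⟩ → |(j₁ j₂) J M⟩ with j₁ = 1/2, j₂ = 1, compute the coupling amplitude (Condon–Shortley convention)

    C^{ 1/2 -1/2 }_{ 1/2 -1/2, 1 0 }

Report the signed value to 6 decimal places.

triangle: 1!*0!*1!/3! = 1/6
(j±m)!: 0!*1!*1!*1!*0!*1! = 1
prefactor² = (2J+1)*Δ*N² = 1/3
  k=1: −1/(1!*0!*0!*0!*0!*1!) = -1
Σ = -1  ⇒  CG² = 1/3*(-1)² = 1/3
CG = −√(1/3) = -0.577350

−√(1/3) = -0.577350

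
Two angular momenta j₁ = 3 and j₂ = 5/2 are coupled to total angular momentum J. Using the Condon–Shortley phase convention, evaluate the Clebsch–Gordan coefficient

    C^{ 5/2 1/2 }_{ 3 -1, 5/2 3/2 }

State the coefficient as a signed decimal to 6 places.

+0.169031  (= +√(1/35))

√[6·3!3!2!/9! · 2!4!4!1!3!2!] = √(576/35)
  +(−1)^2/∏(2,1,2,2,1,0)! = 1/8  (running 1/8)
  +(−1)^3/∏(3,0,1,1,2,1)! = -1/12  (running 1/24)
⟨..|..⟩ = √(576/35)·(1/24) = +0.169031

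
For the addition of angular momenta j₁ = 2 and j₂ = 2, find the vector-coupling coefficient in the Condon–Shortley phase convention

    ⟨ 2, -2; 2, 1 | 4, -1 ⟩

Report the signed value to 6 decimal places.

+0.267261

triangle: 0!*4!*4!/9! = 576/362880
(j±m)!: 0!*4!*3!*1!*3!*5! = 103680
prefactor² = (2J+1)*Δ*N² = 10368/7
  k=0: +1/(0!*0!*4!*3!*0!*1!) = 1/144
Σ = 1/144  ⇒  CG² = 10368/7*1/144² = 1/14
CG = +√(1/14) = +0.267261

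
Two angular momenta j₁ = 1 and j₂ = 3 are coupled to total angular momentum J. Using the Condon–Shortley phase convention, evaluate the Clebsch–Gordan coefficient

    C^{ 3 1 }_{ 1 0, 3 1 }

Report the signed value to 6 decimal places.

−√(1/12) = -0.288675

triangle: 1!*1!*5!/8! = 120/40320
(j±m)!: 1!*1!*4!*2!*4!*2! = 2304
prefactor² = (2J+1)*Δ*N² = 48
  k=0: +1/(0!*1!*1!*4!*0!*1!) = 1/24
  k=1: −1/(1!*0!*0!*3!*1!*2!) = -1/12
Σ = -1/24  ⇒  CG² = 48*(-1/24)² = 1/12
CG = −√(1/12) = -0.288675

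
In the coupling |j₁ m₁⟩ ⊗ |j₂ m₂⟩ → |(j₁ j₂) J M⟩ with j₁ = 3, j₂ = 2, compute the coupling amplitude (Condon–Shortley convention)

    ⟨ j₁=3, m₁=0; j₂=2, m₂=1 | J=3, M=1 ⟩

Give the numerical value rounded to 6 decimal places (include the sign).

triangle: 2!×4!×2!/9! = 96/362880
(j±m)!: 3!×3!×3!×1!×4!×2! = 10368
prefactor² = (2J+1)×Δ×N² = 96/5
  k=1: −1/(1!×1!×2!×2!×2!×0!) = -1/8
  k=2: +1/(2!×0!×1!×1!×3!×1!) = 1/12
Σ = -1/24  ⇒  CG² = 96/5×(-1/24)² = 1/30
CG = −√(1/30) = -0.182574

-0.182574  (= −√(1/30))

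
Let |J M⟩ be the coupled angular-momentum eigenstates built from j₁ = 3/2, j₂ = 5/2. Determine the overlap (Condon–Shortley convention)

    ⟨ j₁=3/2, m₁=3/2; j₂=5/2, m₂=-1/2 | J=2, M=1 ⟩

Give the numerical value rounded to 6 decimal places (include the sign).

+√(9/28) ≈ +0.566947

triangle: 2!*1!*3!/7! = 12/5040
(j±m)!: 3!*0!*2!*3!*3!*1! = 432
prefactor² = (2J+1)*Δ*N² = 36/7
  k=0: +1/(0!*2!*0!*2!*1!*1!) = 1/4
Σ = 1/4  ⇒  CG² = 36/7*1/4² = 9/28
CG = +√(9/28) = +0.566947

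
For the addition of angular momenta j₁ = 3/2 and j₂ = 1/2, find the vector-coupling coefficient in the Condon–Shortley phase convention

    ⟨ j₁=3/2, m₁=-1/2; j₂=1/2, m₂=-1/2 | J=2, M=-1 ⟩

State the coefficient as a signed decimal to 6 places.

+√(3/4) ≈ +0.866025

triangle: 0!×3!×1!/5! = 6/120
(j±m)!: 1!×2!×0!×1!×1!×3! = 12
prefactor² = (2J+1)×Δ×N² = 3
  k=0: +1/(0!×0!×2!×0!×1!×1!) = 1/2
Σ = 1/2  ⇒  CG² = 3×1/2² = 3/4
CG = +√(3/4) = +0.866025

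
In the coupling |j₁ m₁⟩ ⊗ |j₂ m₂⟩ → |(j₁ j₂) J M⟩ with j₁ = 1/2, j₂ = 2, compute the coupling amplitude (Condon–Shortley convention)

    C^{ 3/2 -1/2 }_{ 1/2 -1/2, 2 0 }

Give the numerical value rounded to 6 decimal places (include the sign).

j₁+j₂−J=1  J+j₁−j₂=0  J−j₁+j₂=3  j₁+j₂+J+1=5
(j₁±m₁, j₂±m₂, J±M) = (0,1,2,2,1,2)
P² = 8/5
sum k=1..1:
  [1] −1/2 = -1/2
S = -1/2
C² = P²·S² = 2/5 ; C = -0.632456

-0.632456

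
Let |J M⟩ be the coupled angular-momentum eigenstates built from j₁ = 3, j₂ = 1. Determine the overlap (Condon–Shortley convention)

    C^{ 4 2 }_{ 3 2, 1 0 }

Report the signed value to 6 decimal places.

+0.654654

triangle: 0!·6!·2!/9! = 1440/362880
(j±m)!: 5!·1!·1!·1!·6!·2! = 172800
prefactor² = (2J+1)·Δ·N² = 43200/7
  k=0: +1/(0!·0!·1!·1!·5!·1!) = 1/120
Σ = 1/120  ⇒  CG² = 43200/7·1/120² = 3/7
CG = +√(3/7) = +0.654654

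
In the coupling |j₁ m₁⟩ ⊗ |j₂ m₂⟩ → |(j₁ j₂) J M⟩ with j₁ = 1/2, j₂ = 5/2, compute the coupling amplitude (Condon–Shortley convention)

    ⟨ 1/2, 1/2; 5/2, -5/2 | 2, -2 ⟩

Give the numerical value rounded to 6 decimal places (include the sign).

√[5·1!0!4!/6! · 1!0!0!5!0!4!] = √(480)
  +(−1)^0/∏(0,1,0,0,0,4)! = 1/24  (running 1/24)
⟨..|..⟩ = √(480)·(1/24) = +0.912871

+0.912871  (= +√(5/6))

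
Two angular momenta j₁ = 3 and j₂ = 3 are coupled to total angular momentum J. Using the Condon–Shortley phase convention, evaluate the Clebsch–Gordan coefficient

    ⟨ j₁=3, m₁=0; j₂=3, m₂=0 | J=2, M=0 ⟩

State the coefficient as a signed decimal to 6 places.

triangle: 4!*2!*2!/9! = 96/362880
(j±m)!: 3!*3!*3!*3!*2!*2! = 5184
prefactor² = (2J+1)*Δ*N² = 48/7
  k=1: −1/(1!*3!*2!*2!*0!*0!) = -1/24
  k=2: +1/(2!*2!*1!*1!*1!*1!) = 1/4
  k=3: −1/(3!*1!*0!*0!*2!*2!) = -1/24
Σ = 1/6  ⇒  CG² = 48/7*1/6² = 4/21
CG = +√(4/21) = +0.436436

+√(4/21) = +0.436436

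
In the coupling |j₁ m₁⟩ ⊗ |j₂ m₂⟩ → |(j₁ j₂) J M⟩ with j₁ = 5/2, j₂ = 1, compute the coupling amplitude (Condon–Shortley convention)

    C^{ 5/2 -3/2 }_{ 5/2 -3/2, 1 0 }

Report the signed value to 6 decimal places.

−√(9/35) = -0.507093

j₁+j₂−J=1  J+j₁−j₂=4  J−j₁+j₂=1  j₁+j₂+J+1=7
(j₁±m₁, j₂±m₂, J±M) = (1,4,1,1,1,4)
P² = 576/35
sum k=0..1:
  [0] +1/24 = 1/24
  [1] −1/6 = -1/6
S = -1/8
C² = P²·S² = 9/35 ; C = -0.507093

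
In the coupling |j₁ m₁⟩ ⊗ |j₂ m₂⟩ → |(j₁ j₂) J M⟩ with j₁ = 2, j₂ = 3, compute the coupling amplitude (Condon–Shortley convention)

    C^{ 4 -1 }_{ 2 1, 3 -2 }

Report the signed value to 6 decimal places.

+√(7/20) ≈ +0.591608

√[9·1!3!5!/10! · 3!1!1!5!3!5!] = √(6480/7)
  +(−1)^0/∏(0,1,1,1,2,4)! = 1/48  (running 1/48)
  +(−1)^1/∏(1,0,0,0,3,5)! = -1/720  (running 7/360)
⟨..|..⟩ = √(6480/7)·(7/360) = +0.591608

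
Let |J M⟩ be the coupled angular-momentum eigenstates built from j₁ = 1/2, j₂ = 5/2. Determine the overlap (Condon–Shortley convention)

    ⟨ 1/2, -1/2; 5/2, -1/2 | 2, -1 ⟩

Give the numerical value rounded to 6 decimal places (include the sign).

triangle: 1!·0!·4!/6! = 24/720
(j±m)!: 0!·1!·2!·3!·1!·3! = 72
prefactor² = (2J+1)·Δ·N² = 12
  k=1: −1/(1!·0!·0!·1!·0!·3!) = -1/6
Σ = -1/6  ⇒  CG² = 12·(-1/6)² = 1/3
CG = −√(1/3) = -0.577350

−√(1/3) = -0.577350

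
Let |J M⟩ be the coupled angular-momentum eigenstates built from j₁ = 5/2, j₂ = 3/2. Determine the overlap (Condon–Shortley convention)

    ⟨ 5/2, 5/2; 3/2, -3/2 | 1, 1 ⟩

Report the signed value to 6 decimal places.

triangle: 3!*2!*0!/6! = 12/720
(j±m)!: 5!*0!*0!*3!*2!*0! = 1440
prefactor² = (2J+1)*Δ*N² = 72
  k=0: +1/(0!*3!*0!*0!*2!*0!) = 1/12
Σ = 1/12  ⇒  CG² = 72*1/12² = 1/2
CG = +√(1/2) = +0.707107

+√(1/2) = +0.707107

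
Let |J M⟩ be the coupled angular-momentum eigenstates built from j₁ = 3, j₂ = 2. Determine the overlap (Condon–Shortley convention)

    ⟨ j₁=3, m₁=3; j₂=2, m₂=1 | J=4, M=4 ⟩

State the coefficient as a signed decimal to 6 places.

+√(3/5) = +0.774597

triangle: 1!*5!*3!/10! = 720/3628800
(j±m)!: 6!*0!*3!*1!*8!*0! = 174182400
prefactor² = (2J+1)*Δ*N² = 311040
  k=0: +1/(0!*1!*0!*3!*5!*0!) = 1/720
Σ = 1/720  ⇒  CG² = 311040*1/720² = 3/5
CG = +√(3/5) = +0.774597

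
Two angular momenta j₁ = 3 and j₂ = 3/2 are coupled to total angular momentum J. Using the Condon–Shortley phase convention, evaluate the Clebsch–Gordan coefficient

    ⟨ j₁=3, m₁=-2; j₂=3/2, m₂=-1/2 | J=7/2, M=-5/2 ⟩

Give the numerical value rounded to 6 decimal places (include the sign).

-0.377964  (= −√(1/7))

triangle: 1!·5!·2!/9! = 240/362880
(j±m)!: 1!·5!·1!·2!·1!·6! = 172800
prefactor² = (2J+1)·Δ·N² = 6400/7
  k=0: +1/(0!·1!·5!·1!·0!·1!) = 1/120
  k=1: −1/(1!·0!·4!·0!·1!·2!) = -1/48
Σ = -1/80  ⇒  CG² = 6400/7·(-1/80)² = 1/7
CG = −√(1/7) = -0.377964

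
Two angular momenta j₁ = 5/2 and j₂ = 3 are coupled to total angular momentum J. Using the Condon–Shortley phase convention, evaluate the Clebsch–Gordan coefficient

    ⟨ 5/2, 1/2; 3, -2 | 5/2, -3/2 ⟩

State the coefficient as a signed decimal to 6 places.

-0.267261  (= −√(1/14))

j₁+j₂−J=3  J+j₁−j₂=2  J−j₁+j₂=3  j₁+j₂+J+1=9
(j₁±m₁, j₂±m₂, J±M) = (3,2,1,5,1,4)
P² = 288/7
sum k=0..1:
  [0] +1/24 = 1/24
  [1] −1/12 = -1/12
S = -1/24
C² = P²·S² = 1/14 ; C = -0.267261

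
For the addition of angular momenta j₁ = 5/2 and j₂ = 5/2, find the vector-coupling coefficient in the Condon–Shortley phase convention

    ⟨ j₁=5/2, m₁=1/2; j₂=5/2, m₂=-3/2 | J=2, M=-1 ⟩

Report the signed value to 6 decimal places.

−√(1/7) ≈ -0.377964

√[5·3!2!2!/8! · 3!2!1!4!1!3!] = √(36/7)
  +(−1)^0/∏(0,3,2,1,0,1)! = 1/12  (running 1/12)
  +(−1)^1/∏(1,2,1,0,1,2)! = -1/4  (running -1/6)
⟨..|..⟩ = √(36/7)·(-1/6) = -0.377964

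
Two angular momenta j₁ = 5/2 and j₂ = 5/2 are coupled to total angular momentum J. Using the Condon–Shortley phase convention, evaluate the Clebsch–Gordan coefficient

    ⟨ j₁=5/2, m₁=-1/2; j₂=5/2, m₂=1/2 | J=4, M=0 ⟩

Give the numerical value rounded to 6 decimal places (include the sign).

j₁+j₂−J=1  J+j₁−j₂=4  J−j₁+j₂=4  j₁+j₂+J+1=10
(j₁±m₁, j₂±m₂, J±M) = (2,3,3,2,4,4)
P² = 20736/175
sum k=0..1:
  [0] +1/36 = 1/36
  [1] −1/16 = -1/16
S = -5/144
C² = P²·S² = 1/7 ; C = -0.377964

-0.377964  (= −√(1/7))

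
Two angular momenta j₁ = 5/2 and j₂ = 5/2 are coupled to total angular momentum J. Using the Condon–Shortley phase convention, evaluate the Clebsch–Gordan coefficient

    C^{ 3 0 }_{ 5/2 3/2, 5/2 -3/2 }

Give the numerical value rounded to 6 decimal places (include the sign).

+0.521749  (= +√(49/180))

j₁+j₂−J=2  J+j₁−j₂=3  J−j₁+j₂=3  j₁+j₂+J+1=9
(j₁±m₁, j₂±m₂, J±M) = (4,1,1,4,3,3)
P² = 144/5
sum k=0..1:
  [0] +1/8 = 1/8
  [1] −1/36 = -1/36
S = 7/72
C² = P²·S² = 49/180 ; C = +0.521749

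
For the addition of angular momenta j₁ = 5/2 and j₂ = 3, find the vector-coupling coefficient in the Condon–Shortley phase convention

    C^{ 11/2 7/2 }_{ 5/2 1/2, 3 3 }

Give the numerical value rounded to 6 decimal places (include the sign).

j₁+j₂−J=0  J+j₁−j₂=5  J−j₁+j₂=6  j₁+j₂+J+1=12
(j₁±m₁, j₂±m₂, J±M) = (3,2,6,0,9,2)
P² = 149299200/11
sum k=0..0:
  [0] +1/8640 = 1/8640
S = 1/8640
C² = P²·S² = 2/11 ; C = +0.426401

+√(2/11) = +0.426401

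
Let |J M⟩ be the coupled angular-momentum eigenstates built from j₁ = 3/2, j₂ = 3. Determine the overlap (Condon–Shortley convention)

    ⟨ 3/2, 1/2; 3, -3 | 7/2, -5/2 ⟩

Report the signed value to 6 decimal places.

+√(8/21) ≈ +0.617213

triangle: 1!×2!×5!/9! = 240/362880
(j±m)!: 2!×1!×0!×6!×1!×6! = 1036800
prefactor² = (2J+1)×Δ×N² = 38400/7
  k=0: +1/(0!×1!×1!×0!×1!×5!) = 1/120
Σ = 1/120  ⇒  CG² = 38400/7×1/120² = 8/21
CG = +√(8/21) = +0.617213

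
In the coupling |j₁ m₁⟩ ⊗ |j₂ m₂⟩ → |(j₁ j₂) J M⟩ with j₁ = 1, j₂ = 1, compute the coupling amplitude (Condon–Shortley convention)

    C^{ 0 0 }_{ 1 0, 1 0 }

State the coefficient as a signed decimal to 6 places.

j₁+j₂−J=2  J+j₁−j₂=0  J−j₁+j₂=0  j₁+j₂+J+1=3
(j₁±m₁, j₂±m₂, J±M) = (1,1,1,1,0,0)
P² = 1/3
sum k=1..1:
  [1] −1/1 = -1
S = -1
C² = P²·S² = 1/3 ; C = -0.577350

−√(1/3) ≈ -0.577350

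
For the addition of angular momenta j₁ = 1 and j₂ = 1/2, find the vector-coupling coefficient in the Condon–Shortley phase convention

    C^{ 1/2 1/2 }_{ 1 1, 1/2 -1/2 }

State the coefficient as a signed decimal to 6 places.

+0.816497

j₁+j₂−J=1  J+j₁−j₂=1  J−j₁+j₂=0  j₁+j₂+J+1=3
(j₁±m₁, j₂±m₂, J±M) = (2,0,0,1,1,0)
P² = 2/3
sum k=0..0:
  [0] +1/1 = 1
S = 1
C² = P²·S² = 2/3 ; C = +0.816497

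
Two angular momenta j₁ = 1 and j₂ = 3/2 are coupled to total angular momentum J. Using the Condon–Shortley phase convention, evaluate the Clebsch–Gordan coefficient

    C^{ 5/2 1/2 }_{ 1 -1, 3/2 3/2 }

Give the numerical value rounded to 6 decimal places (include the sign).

+0.316228  (= +√(1/10))

j₁+j₂−J=0  J+j₁−j₂=2  J−j₁+j₂=3  j₁+j₂+J+1=6
(j₁±m₁, j₂±m₂, J±M) = (0,2,3,0,3,2)
P² = 72/5
sum k=0..0:
  [0] +1/12 = 1/12
S = 1/12
C² = P²·S² = 1/10 ; C = +0.316228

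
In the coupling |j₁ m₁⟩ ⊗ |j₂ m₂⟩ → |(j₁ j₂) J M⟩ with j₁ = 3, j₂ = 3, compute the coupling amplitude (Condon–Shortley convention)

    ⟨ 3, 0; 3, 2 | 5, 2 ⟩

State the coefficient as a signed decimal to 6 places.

j₁+j₂−J=1  J+j₁−j₂=5  J−j₁+j₂=5  j₁+j₂+J+1=12
(j₁±m₁, j₂±m₂, J±M) = (3,3,5,1,7,3)
P² = 43200
sum k=0..1:
  [0] +1/1440 = 1/1440
  [1] −1/288 = -1/288
S = -1/360
C² = P²·S² = 1/3 ; C = -0.577350

−√(1/3) ≈ -0.577350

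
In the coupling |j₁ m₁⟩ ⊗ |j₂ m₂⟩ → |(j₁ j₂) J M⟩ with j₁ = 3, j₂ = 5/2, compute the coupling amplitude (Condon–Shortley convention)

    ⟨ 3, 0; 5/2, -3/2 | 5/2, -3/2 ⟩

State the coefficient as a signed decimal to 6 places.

j₁+j₂−J=3  J+j₁−j₂=3  J−j₁+j₂=2  j₁+j₂+J+1=9
(j₁±m₁, j₂±m₂, J±M) = (3,3,1,4,1,4)
P² = 864/35
sum k=0..1:
  [0] +1/36 = 1/36
  [1] −1/8 = -1/8
S = -7/72
C² = P²·S² = 7/30 ; C = -0.483046

-0.483046  (= −√(7/30))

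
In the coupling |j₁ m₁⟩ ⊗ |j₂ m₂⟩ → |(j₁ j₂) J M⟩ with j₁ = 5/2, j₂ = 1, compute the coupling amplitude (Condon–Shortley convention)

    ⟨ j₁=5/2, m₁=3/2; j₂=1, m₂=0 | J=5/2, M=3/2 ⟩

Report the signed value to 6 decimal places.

+0.507093

j₁+j₂−J=1  J+j₁−j₂=4  J−j₁+j₂=1  j₁+j₂+J+1=7
(j₁±m₁, j₂±m₂, J±M) = (4,1,1,1,4,1)
P² = 576/35
sum k=0..1:
  [0] +1/6 = 1/6
  [1] −1/24 = -1/24
S = 1/8
C² = P²·S² = 9/35 ; C = +0.507093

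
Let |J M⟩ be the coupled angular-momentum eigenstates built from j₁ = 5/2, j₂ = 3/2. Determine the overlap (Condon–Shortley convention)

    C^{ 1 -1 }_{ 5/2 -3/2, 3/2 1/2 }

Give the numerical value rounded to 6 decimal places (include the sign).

+√(3/10) = +0.547723

√[3·3!2!0!/6! · 1!4!2!1!0!2!] = √(24/5)
  +(−1)^2/∏(2,1,2,0,0,0)! = 1/4  (running 1/4)
⟨..|..⟩ = √(24/5)·(1/4) = +0.547723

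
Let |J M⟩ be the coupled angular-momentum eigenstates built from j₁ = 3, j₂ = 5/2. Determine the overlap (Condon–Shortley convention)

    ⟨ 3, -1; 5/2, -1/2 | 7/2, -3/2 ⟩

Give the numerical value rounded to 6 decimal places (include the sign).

-0.487950

j₁+j₂−J=2  J+j₁−j₂=4  J−j₁+j₂=3  j₁+j₂+J+1=10
(j₁±m₁, j₂±m₂, J±M) = (2,4,2,3,2,5)
P² = 3072/35
sum k=0..2:
  [0] +1/96 = 1/96
  [1] −1/12 = -1/12
  [2] +1/48 = 1/48
S = -5/96
C² = P²·S² = 5/21 ; C = -0.487950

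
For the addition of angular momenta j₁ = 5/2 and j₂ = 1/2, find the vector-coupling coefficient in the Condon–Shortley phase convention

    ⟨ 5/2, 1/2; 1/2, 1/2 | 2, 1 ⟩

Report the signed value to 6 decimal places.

√[5·1!4!0!/6! · 3!2!1!0!3!1!] = √(12)
  +(−1)^1/∏(1,0,1,0,3,0)! = -1/6  (running -1/6)
⟨..|..⟩ = √(12)·(-1/6) = -0.577350

-0.577350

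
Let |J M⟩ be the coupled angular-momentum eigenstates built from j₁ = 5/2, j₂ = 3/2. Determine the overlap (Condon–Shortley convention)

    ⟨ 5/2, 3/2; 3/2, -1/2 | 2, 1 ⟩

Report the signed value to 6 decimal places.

+√(1/42) = +0.154303

triangle: 2!·3!·1!/7! = 12/5040
(j±m)!: 4!·1!·1!·2!·3!·1! = 288
prefactor² = (2J+1)·Δ·N² = 24/7
  k=0: +1/(0!·2!·1!·1!·2!·0!) = 1/4
  k=1: −1/(1!·1!·0!·0!·3!·1!) = -1/6
Σ = 1/12  ⇒  CG² = 24/7·1/12² = 1/42
CG = +√(1/42) = +0.154303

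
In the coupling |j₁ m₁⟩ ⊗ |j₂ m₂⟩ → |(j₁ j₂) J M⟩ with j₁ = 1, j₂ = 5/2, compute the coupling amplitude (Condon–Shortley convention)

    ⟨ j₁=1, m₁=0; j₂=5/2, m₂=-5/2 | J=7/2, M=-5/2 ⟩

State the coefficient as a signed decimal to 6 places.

+0.534522

triangle: 0!*2!*5!/8! = 240/40320
(j±m)!: 1!*1!*0!*5!*1!*6! = 86400
prefactor² = (2J+1)*Δ*N² = 28800/7
  k=0: +1/(0!*0!*1!*0!*1!*5!) = 1/120
Σ = 1/120  ⇒  CG² = 28800/7*1/120² = 2/7
CG = +√(2/7) = +0.534522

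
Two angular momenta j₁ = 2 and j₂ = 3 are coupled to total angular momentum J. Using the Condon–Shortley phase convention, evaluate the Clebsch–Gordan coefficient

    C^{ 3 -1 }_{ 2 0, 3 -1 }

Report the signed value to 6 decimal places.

-0.387298  (= −√(3/20))

j₁+j₂−J=2  J+j₁−j₂=2  J−j₁+j₂=4  j₁+j₂+J+1=9
(j₁±m₁, j₂±m₂, J±M) = (2,2,2,4,2,4)
P² = 256/15
sum k=0..2:
  [0] +1/16 = 1/16
  [1] −1/6 = -1/6
  [2] +1/96 = 1/96
S = -3/32
C² = P²·S² = 3/20 ; C = -0.387298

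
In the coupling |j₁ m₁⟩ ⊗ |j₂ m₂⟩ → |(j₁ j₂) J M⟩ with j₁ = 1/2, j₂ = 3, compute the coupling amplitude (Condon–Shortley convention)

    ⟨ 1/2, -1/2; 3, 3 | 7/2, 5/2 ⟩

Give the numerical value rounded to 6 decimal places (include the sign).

√[8·0!1!6!/8! · 0!1!6!0!6!1!] = √(518400/7)
  +(−1)^0/∏(0,0,1,6,0,0)! = 1/720  (running 1/720)
⟨..|..⟩ = √(518400/7)·(1/720) = +0.377964

+√(1/7) ≈ +0.377964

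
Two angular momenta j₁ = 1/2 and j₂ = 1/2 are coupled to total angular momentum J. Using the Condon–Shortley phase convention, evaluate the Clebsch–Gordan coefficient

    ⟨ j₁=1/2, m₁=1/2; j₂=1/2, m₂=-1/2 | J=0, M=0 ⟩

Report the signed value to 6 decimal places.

triangle: 1!×0!×0!/2! = 1/2
(j±m)!: 1!×0!×0!×1!×0!×0! = 1
prefactor² = (2J+1)×Δ×N² = 1/2
  k=0: +1/(0!×1!×0!×0!×0!×0!) = 1
Σ = 1  ⇒  CG² = 1/2×1² = 1/2
CG = +√(1/2) = +0.707107

+√(1/2) ≈ +0.707107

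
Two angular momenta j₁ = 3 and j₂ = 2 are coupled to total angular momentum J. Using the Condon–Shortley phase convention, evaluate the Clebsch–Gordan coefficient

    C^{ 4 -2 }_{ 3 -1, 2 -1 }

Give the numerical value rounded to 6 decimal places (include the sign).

+0.188982  (= +√(1/28))

triangle: 1!×5!×3!/10! = 720/3628800
(j±m)!: 2!×4!×1!×3!×2!×6! = 414720
prefactor² = (2J+1)×Δ×N² = 5184/7
  k=0: +1/(0!×1!×4!×1!×1!×2!) = 1/48
  k=1: −1/(1!×0!×3!×0!×2!×3!) = -1/72
Σ = 1/144  ⇒  CG² = 5184/7×1/144² = 1/28
CG = +√(1/28) = +0.188982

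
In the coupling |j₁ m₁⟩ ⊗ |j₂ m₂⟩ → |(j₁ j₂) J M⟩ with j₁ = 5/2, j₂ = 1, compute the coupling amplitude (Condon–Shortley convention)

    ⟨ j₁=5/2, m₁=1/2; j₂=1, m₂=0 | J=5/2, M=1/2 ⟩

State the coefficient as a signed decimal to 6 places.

+√(1/35) ≈ +0.169031

triangle: 1!*4!*1!/7! = 24/5040
(j±m)!: 3!*2!*1!*1!*3!*2! = 144
prefactor² = (2J+1)*Δ*N² = 144/35
  k=0: +1/(0!*1!*2!*1!*2!*0!) = 1/4
  k=1: −1/(1!*0!*1!*0!*3!*1!) = -1/6
Σ = 1/12  ⇒  CG² = 144/35*1/12² = 1/35
CG = +√(1/35) = +0.169031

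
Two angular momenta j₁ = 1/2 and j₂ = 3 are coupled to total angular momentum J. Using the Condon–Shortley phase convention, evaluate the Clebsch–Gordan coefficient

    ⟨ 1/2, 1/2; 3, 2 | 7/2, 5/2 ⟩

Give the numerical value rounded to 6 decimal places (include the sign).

+0.925820

√[8·0!1!6!/8! · 1!0!5!1!6!1!] = √(86400/7)
  +(−1)^0/∏(0,0,0,5,1,1)! = 1/120  (running 1/120)
⟨..|..⟩ = √(86400/7)·(1/120) = +0.925820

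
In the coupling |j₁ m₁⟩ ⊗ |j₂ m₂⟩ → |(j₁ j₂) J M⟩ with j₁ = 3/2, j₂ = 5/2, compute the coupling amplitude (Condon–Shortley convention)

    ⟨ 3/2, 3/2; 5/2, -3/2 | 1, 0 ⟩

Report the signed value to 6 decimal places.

triangle: 3!×0!×2!/6! = 12/720
(j±m)!: 3!×0!×1!×4!×1!×1! = 144
prefactor² = (2J+1)×Δ×N² = 36/5
  k=0: +1/(0!×3!×0!×1!×0!×1!) = 1/6
Σ = 1/6  ⇒  CG² = 36/5×1/6² = 1/5
CG = +√(1/5) = +0.447214

+√(1/5) = +0.447214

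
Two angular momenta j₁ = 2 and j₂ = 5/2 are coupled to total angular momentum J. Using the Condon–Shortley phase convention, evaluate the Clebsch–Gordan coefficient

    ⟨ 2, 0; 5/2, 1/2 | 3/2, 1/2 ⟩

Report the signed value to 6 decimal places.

+0.239046

√[4·3!1!2!/7! · 2!2!3!2!2!1!] = √(32/35)
  +(−1)^1/∏(1,2,1,2,0,0)! = -1/4  (running -1/4)
  +(−1)^2/∏(2,1,0,1,1,1)! = 1/2  (running 1/4)
⟨..|..⟩ = √(32/35)·(1/4) = +0.239046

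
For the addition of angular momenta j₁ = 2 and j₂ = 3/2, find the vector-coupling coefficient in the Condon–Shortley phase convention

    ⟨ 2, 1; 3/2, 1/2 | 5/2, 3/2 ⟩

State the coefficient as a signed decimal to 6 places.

√[6·1!3!2!/7! · 3!1!2!1!4!1!] = √(144/35)
  +(−1)^0/∏(0,1,1,2,2,0)! = 1/4  (running 1/4)
  +(−1)^1/∏(1,0,0,1,3,1)! = -1/6  (running 1/12)
⟨..|..⟩ = √(144/35)·(1/12) = +0.169031

+0.169031  (= +√(1/35))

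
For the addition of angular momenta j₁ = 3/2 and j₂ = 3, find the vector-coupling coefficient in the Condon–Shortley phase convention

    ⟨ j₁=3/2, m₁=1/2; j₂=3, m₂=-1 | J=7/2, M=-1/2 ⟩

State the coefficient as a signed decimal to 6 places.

j₁+j₂−J=1  J+j₁−j₂=2  J−j₁+j₂=5  j₁+j₂+J+1=9
(j₁±m₁, j₂±m₂, J±M) = (2,1,2,4,3,4)
P² = 512/7
sum k=0..1:
  [0] +1/12 = 1/12
  [1] −1/48 = -1/48
S = 1/16
C² = P²·S² = 2/7 ; C = +0.534522

+√(2/7) = +0.534522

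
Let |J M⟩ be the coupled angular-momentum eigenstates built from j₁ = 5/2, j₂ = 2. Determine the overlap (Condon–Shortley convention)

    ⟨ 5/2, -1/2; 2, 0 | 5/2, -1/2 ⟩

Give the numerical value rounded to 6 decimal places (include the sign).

-0.478091  (= −√(8/35))

triangle: 2!×3!×2!/8! = 24/40320
(j±m)!: 2!×3!×2!×2!×2!×3! = 576
prefactor² = (2J+1)×Δ×N² = 72/35
  k=0: +1/(0!×2!×3!×2!×0!×0!) = 1/24
  k=1: −1/(1!×1!×2!×1!×1!×1!) = -1/2
  k=2: +1/(2!×0!×1!×0!×2!×2!) = 1/8
Σ = -1/3  ⇒  CG² = 72/35×(-1/3)² = 8/35
CG = −√(8/35) = -0.478091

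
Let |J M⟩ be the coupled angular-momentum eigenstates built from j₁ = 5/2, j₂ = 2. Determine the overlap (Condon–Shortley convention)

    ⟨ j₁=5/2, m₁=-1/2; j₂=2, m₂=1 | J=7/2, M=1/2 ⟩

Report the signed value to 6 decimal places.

j₁+j₂−J=1  J+j₁−j₂=4  J−j₁+j₂=3  j₁+j₂+J+1=9
(j₁±m₁, j₂±m₂, J±M) = (2,3,3,1,4,3)
P² = 1152/35
sum k=0..1:
  [0] +1/36 = 1/36
  [1] −1/8 = -1/8
S = -7/72
C² = P²·S² = 14/45 ; C = -0.557773

-0.557773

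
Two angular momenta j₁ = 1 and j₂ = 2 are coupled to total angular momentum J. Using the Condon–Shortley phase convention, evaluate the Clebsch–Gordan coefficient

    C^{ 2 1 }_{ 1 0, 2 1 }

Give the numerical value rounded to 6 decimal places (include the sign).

j₁+j₂−J=1  J+j₁−j₂=1  J−j₁+j₂=3  j₁+j₂+J+1=6
(j₁±m₁, j₂±m₂, J±M) = (1,1,3,1,3,1)
P² = 3/2
sum k=0..1:
  [0] +1/6 = 1/6
  [1] −1/2 = -1/2
S = -1/3
C² = P²·S² = 1/6 ; C = -0.408248

-0.408248  (= −√(1/6))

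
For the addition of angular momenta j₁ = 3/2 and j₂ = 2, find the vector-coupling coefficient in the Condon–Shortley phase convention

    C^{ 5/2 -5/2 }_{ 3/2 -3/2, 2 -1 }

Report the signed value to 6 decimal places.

triangle: 1!·2!·3!/7! = 12/5040
(j±m)!: 0!·3!·1!·3!·0!·5! = 4320
prefactor² = (2J+1)·Δ·N² = 432/7
  k=1: −1/(1!·0!·2!·0!·0!·3!) = -1/12
Σ = -1/12  ⇒  CG² = 432/7·(-1/12)² = 3/7
CG = −√(3/7) = -0.654654

-0.654654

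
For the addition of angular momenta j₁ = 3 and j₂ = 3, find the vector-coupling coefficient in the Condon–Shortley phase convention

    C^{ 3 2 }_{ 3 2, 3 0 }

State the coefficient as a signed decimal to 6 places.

−√(1/6) = -0.408248

√[7·3!3!3!/10! · 5!1!3!3!5!1!] = √(216)
  +(−1)^0/∏(0,3,1,3,2,0)! = 1/72  (running 1/72)
  +(−1)^1/∏(1,2,0,2,3,1)! = -1/24  (running -1/36)
⟨..|..⟩ = √(216)·(-1/36) = -0.408248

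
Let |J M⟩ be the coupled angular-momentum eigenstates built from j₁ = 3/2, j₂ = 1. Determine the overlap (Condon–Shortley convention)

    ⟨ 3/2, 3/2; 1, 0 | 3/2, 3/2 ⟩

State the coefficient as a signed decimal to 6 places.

+√(3/5) ≈ +0.774597

triangle: 1!*2!*1!/5! = 2/120
(j±m)!: 3!*0!*1!*1!*3!*0! = 36
prefactor² = (2J+1)*Δ*N² = 12/5
  k=0: +1/(0!*1!*0!*1!*2!*0!) = 1/2
Σ = 1/2  ⇒  CG² = 12/5*1/2² = 3/5
CG = +√(3/5) = +0.774597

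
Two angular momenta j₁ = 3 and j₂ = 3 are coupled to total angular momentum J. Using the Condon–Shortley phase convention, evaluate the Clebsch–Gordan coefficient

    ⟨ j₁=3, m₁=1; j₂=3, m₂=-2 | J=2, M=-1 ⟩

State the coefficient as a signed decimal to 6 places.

triangle: 4!*2!*2!/9! = 96/362880
(j±m)!: 4!*2!*1!*5!*1!*3! = 34560
prefactor² = (2J+1)*Δ*N² = 320/7
  k=0: +1/(0!*4!*2!*1!*0!*1!) = 1/48
  k=1: −1/(1!*3!*1!*0!*1!*2!) = -1/12
Σ = -1/16  ⇒  CG² = 320/7*(-1/16)² = 5/28
CG = −√(5/28) = -0.422577

-0.422577  (= −√(5/28))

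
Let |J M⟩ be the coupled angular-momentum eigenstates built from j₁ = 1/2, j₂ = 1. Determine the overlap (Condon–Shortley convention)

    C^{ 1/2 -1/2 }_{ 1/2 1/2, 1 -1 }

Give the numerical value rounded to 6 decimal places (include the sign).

+0.816497  (= +√(2/3))

j₁+j₂−J=1  J+j₁−j₂=0  J−j₁+j₂=1  j₁+j₂+J+1=3
(j₁±m₁, j₂±m₂, J±M) = (1,0,0,2,0,1)
P² = 2/3
sum k=0..0:
  [0] +1/1 = 1
S = 1
C² = P²·S² = 2/3 ; C = +0.816497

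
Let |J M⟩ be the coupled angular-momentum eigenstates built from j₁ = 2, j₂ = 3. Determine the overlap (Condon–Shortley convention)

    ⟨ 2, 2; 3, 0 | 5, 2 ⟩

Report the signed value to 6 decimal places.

+0.408248

triangle: 0!*4!*6!/11! = 17280/39916800
(j±m)!: 4!*0!*3!*3!*7!*3! = 26127360
prefactor² = (2J+1)*Δ*N² = 124416
  k=0: +1/(0!*0!*0!*3!*4!*3!) = 1/864
Σ = 1/864  ⇒  CG² = 124416*1/864² = 1/6
CG = +√(1/6) = +0.408248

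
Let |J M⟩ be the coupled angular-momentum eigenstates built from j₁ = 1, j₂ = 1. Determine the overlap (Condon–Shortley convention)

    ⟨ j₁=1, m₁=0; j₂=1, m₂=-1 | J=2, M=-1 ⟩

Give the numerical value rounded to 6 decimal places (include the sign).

j₁+j₂−J=0  J+j₁−j₂=2  J−j₁+j₂=2  j₁+j₂+J+1=5
(j₁±m₁, j₂±m₂, J±M) = (1,1,0,2,1,3)
P² = 2
sum k=0..0:
  [0] +1/2 = 1/2
S = 1/2
C² = P²·S² = 1/2 ; C = +0.707107

+√(1/2) ≈ +0.707107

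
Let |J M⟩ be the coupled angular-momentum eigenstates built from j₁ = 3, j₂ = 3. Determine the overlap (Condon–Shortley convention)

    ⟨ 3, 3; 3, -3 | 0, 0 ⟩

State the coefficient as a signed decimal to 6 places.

√[1·6!0!0!/7! · 6!0!0!6!0!0!] = √(518400/7)
  +(−1)^0/∏(0,6,0,0,0,0)! = 1/720  (running 1/720)
⟨..|..⟩ = √(518400/7)·(1/720) = +0.377964

+√(1/7) = +0.377964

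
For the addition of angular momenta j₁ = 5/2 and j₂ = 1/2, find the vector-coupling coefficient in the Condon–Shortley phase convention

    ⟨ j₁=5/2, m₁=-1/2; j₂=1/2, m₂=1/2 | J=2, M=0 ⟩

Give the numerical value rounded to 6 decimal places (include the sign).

j₁+j₂−J=1  J+j₁−j₂=4  J−j₁+j₂=0  j₁+j₂+J+1=6
(j₁±m₁, j₂±m₂, J±M) = (2,3,1,0,2,2)
P² = 8
sum k=1..1:
  [1] −1/4 = -1/4
S = -1/4
C² = P²·S² = 1/2 ; C = -0.707107

-0.707107  (= −√(1/2))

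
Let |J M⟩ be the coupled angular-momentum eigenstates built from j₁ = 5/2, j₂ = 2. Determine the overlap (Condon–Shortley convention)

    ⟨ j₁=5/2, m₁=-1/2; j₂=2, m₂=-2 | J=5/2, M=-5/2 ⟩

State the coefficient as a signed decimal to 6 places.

+√(3/14) ≈ +0.462910

√[6·2!3!2!/8! · 2!3!0!4!0!5!] = √(864/7)
  +(−1)^0/∏(0,2,3,0,0,2)! = 1/24  (running 1/24)
⟨..|..⟩ = √(864/7)·(1/24) = +0.462910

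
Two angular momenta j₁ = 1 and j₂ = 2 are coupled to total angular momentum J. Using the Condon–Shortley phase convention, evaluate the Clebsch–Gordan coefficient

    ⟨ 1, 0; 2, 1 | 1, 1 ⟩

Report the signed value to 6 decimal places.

triangle: 2!*0!*2!/5! = 4/120
(j±m)!: 1!*1!*3!*1!*2!*0! = 12
prefactor² = (2J+1)*Δ*N² = 6/5
  k=1: −1/(1!*1!*0!*2!*0!*0!) = -1/2
Σ = -1/2  ⇒  CG² = 6/5*(-1/2)² = 3/10
CG = −√(3/10) = -0.547723

-0.547723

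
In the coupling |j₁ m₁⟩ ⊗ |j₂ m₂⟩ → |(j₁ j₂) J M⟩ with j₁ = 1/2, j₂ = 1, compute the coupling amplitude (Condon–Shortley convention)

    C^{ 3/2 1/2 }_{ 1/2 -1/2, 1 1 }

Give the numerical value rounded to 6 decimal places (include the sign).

+√(1/3) ≈ +0.577350

j₁+j₂−J=0  J+j₁−j₂=1  J−j₁+j₂=2  j₁+j₂+J+1=4
(j₁±m₁, j₂±m₂, J±M) = (0,1,2,0,2,1)
P² = 4/3
sum k=0..0:
  [0] +1/2 = 1/2
S = 1/2
C² = P²·S² = 1/3 ; C = +0.577350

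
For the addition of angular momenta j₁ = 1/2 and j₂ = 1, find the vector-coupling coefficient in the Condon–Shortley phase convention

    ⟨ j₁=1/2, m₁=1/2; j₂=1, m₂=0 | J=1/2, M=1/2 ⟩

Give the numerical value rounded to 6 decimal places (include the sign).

triangle: 1!*0!*1!/3! = 1/6
(j±m)!: 1!*0!*1!*1!*1!*0! = 1
prefactor² = (2J+1)*Δ*N² = 1/3
  k=0: +1/(0!*1!*0!*1!*0!*0!) = 1
Σ = 1  ⇒  CG² = 1/3*1² = 1/3
CG = +√(1/3) = +0.577350

+√(1/3) ≈ +0.577350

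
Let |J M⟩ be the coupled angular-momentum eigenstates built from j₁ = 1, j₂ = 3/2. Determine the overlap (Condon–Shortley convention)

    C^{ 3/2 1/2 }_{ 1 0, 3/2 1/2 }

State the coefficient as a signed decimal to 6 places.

j₁+j₂−J=1  J+j₁−j₂=1  J−j₁+j₂=2  j₁+j₂+J+1=5
(j₁±m₁, j₂±m₂, J±M) = (1,1,2,1,2,1)
P² = 4/15
sum k=0..1:
  [0] +1/2 = 1/2
  [1] −1/1 = -1
S = -1/2
C² = P²·S² = 1/15 ; C = -0.258199

-0.258199  (= −√(1/15))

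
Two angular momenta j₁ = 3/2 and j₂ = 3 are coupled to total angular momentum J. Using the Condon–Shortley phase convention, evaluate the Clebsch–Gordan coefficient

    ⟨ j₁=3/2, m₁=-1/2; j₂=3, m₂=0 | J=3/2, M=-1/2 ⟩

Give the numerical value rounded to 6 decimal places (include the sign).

+0.507093

√[4·3!0!3!/7! · 1!2!3!3!1!2!] = √(144/35)
  +(−1)^2/∏(2,1,0,1,0,2)! = 1/4  (running 1/4)
⟨..|..⟩ = √(144/35)·(1/4) = +0.507093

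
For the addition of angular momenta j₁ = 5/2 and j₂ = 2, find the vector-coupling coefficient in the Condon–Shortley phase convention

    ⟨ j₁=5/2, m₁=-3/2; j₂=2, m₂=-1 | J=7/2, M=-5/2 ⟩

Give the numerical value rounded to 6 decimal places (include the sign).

−√(1/63) ≈ -0.125988

√[8·1!4!3!/9! · 1!4!1!3!1!6!] = √(2304/7)
  +(−1)^0/∏(0,1,4,1,0,2)! = 1/48  (running 1/48)
  +(−1)^1/∏(1,0,3,0,1,3)! = -1/36  (running -1/144)
⟨..|..⟩ = √(2304/7)·(-1/144) = -0.125988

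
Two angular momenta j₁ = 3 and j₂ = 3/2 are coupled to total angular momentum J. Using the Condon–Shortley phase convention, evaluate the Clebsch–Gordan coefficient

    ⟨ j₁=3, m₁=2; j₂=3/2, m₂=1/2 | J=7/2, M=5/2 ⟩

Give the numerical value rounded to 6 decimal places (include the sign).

√[8·1!5!2!/9! · 5!1!2!1!6!1!] = √(6400/7)
  +(−1)^0/∏(0,1,1,2,4,0)! = 1/48  (running 1/48)
  +(−1)^1/∏(1,0,0,1,5,1)! = -1/120  (running 1/80)
⟨..|..⟩ = √(6400/7)·(1/80) = +0.377964

+0.377964  (= +√(1/7))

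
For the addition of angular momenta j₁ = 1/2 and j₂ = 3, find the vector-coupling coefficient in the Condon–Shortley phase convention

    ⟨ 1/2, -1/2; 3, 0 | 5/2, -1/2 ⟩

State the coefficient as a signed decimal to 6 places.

-0.654654  (= −√(3/7))

triangle: 1!×0!×5!/7! = 120/5040
(j±m)!: 0!×1!×3!×3!×2!×3! = 432
prefactor² = (2J+1)×Δ×N² = 432/7
  k=1: −1/(1!×0!×0!×2!×0!×3!) = -1/12
Σ = -1/12  ⇒  CG² = 432/7×(-1/12)² = 3/7
CG = −√(3/7) = -0.654654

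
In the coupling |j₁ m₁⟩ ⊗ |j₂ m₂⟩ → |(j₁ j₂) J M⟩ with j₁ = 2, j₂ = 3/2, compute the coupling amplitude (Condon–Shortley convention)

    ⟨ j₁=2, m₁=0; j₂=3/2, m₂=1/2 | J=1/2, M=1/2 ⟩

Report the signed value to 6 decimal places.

+√(1/5) ≈ +0.447214

triangle: 3!×1!×0!/5! = 6/120
(j±m)!: 2!×2!×2!×1!×1!×0! = 8
prefactor² = (2J+1)×Δ×N² = 4/5
  k=2: +1/(2!×1!×0!×0!×1!×0!) = 1/2
Σ = 1/2  ⇒  CG² = 4/5×1/2² = 1/5
CG = +√(1/5) = +0.447214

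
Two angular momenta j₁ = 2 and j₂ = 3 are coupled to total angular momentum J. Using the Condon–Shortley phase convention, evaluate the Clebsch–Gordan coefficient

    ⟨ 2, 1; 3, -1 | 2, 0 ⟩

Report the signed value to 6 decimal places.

−√(1/7) ≈ -0.377964

triangle: 3!×1!×3!/8! = 36/40320
(j±m)!: 3!×1!×2!×4!×2!×2! = 1152
prefactor² = (2J+1)×Δ×N² = 36/7
  k=0: +1/(0!×3!×1!×2!×0!×1!) = 1/12
  k=1: −1/(1!×2!×0!×1!×1!×2!) = -1/4
Σ = -1/6  ⇒  CG² = 36/7×(-1/6)² = 1/7
CG = −√(1/7) = -0.377964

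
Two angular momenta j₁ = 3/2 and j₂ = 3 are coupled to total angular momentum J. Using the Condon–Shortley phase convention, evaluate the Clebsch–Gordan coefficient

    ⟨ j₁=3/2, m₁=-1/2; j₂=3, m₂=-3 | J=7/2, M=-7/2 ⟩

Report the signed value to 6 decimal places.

j₁+j₂−J=1  J+j₁−j₂=2  J−j₁+j₂=5  j₁+j₂+J+1=9
(j₁±m₁, j₂±m₂, J±M) = (1,2,0,6,0,7)
P² = 38400
sum k=0..0:
  [0] +1/240 = 1/240
S = 1/240
C² = P²·S² = 2/3 ; C = +0.816497

+√(2/3) = +0.816497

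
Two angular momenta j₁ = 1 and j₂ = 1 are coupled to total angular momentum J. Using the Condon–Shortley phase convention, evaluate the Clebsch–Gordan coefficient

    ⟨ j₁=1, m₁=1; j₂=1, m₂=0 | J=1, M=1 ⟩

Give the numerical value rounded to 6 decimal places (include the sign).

+√(1/2) ≈ +0.707107

triangle: 1!×1!×1!/4! = 1/24
(j±m)!: 2!×0!×1!×1!×2!×0! = 4
prefactor² = (2J+1)×Δ×N² = 1/2
  k=0: +1/(0!×1!×0!×1!×1!×0!) = 1
Σ = 1  ⇒  CG² = 1/2×1² = 1/2
CG = +√(1/2) = +0.707107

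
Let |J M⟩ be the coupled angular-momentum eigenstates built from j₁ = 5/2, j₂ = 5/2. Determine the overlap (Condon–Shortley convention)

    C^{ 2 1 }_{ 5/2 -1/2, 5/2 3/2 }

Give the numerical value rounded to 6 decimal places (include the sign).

triangle: 3!·2!·2!/8! = 24/40320
(j±m)!: 2!·3!·4!·1!·3!·1! = 1728
prefactor² = (2J+1)·Δ·N² = 36/7
  k=2: +1/(2!·1!·1!·2!·1!·0!) = 1/4
  k=3: −1/(3!·0!·0!·1!·2!·1!) = -1/12
Σ = 1/6  ⇒  CG² = 36/7·1/6² = 1/7
CG = +√(1/7) = +0.377964

+√(1/7) ≈ +0.377964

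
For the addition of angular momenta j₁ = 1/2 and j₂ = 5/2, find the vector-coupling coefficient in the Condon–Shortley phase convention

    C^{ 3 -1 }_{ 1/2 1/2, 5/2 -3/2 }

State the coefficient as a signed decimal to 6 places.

+√(1/3) = +0.577350

√[7·0!1!5!/7! · 1!0!1!4!2!4!] = √(192)
  +(−1)^0/∏(0,0,0,1,1,4)! = 1/24  (running 1/24)
⟨..|..⟩ = √(192)·(1/24) = +0.577350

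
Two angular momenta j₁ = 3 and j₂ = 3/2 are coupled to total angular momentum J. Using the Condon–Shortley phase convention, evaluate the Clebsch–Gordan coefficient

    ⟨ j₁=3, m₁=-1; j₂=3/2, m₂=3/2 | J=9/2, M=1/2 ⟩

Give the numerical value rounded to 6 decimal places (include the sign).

+√(5/42) ≈ +0.345033

√[10·0!6!3!/10! · 2!4!3!0!5!4!] = √(69120/7)
  +(−1)^0/∏(0,0,4,3,2,0)! = 1/288  (running 1/288)
⟨..|..⟩ = √(69120/7)·(1/288) = +0.345033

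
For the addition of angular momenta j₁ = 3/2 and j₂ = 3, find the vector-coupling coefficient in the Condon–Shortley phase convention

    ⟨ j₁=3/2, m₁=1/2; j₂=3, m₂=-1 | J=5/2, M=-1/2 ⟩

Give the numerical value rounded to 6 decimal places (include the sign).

-0.119523

triangle: 2!*1!*4!/8! = 48/40320
(j±m)!: 2!*1!*2!*4!*2!*3! = 1152
prefactor² = (2J+1)*Δ*N² = 288/35
  k=0: +1/(0!*2!*1!*2!*0!*2!) = 1/8
  k=1: −1/(1!*1!*0!*1!*1!*3!) = -1/6
Σ = -1/24  ⇒  CG² = 288/35*(-1/24)² = 1/70
CG = −√(1/70) = -0.119523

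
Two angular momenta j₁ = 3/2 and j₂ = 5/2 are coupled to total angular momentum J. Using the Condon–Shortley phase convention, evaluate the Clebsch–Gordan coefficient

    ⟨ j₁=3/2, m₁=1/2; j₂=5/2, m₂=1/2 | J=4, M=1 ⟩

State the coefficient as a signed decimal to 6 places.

j₁+j₂−J=0  J+j₁−j₂=3  J−j₁+j₂=5  j₁+j₂+J+1=9
(j₁±m₁, j₂±m₂, J±M) = (2,1,3,2,5,3)
P² = 2160/7
sum k=0..0:
  [0] +1/24 = 1/24
S = 1/24
C² = P²·S² = 15/28 ; C = +0.731925

+√(15/28) ≈ +0.731925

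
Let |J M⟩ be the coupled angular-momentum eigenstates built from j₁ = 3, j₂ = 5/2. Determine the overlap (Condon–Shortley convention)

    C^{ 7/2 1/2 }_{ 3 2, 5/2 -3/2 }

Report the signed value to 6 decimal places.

+√(20/63) ≈ +0.563436

√[8·2!4!3!/10! · 5!1!1!4!4!3!] = √(9216/35)
  +(−1)^0/∏(0,2,1,1,3,2)! = 1/24  (running 1/24)
  +(−1)^1/∏(1,1,0,0,4,3)! = -1/144  (running 5/144)
⟨..|..⟩ = √(9216/35)·(5/144) = +0.563436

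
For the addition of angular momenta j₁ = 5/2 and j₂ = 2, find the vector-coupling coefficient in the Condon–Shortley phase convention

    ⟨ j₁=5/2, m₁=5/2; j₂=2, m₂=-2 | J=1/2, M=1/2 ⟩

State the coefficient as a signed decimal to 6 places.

j₁+j₂−J=4  J+j₁−j₂=1  J−j₁+j₂=0  j₁+j₂+J+1=6
(j₁±m₁, j₂±m₂, J±M) = (5,0,0,4,1,0)
P² = 192
sum k=0..0:
  [0] +1/24 = 1/24
S = 1/24
C² = P²·S² = 1/3 ; C = +0.577350

+√(1/3) = +0.577350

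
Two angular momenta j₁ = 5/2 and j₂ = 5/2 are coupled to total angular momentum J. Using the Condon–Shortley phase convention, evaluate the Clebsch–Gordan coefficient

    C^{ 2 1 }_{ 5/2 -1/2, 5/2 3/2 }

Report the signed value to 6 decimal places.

+√(1/7) = +0.377964

j₁+j₂−J=3  J+j₁−j₂=2  J−j₁+j₂=2  j₁+j₂+J+1=8
(j₁±m₁, j₂±m₂, J±M) = (2,3,4,1,3,1)
P² = 36/7
sum k=2..3:
  [2] +1/4 = 1/4
  [3] −1/12 = -1/12
S = 1/6
C² = P²·S² = 1/7 ; C = +0.377964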